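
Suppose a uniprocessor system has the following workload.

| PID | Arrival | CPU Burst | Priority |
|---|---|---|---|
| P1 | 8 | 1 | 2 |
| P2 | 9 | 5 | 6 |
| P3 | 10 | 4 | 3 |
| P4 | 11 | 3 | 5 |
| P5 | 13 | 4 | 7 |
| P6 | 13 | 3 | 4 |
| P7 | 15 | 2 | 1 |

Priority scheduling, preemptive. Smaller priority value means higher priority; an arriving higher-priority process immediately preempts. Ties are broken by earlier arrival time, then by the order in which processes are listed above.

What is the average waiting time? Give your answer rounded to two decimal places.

5.14

Timeline: | idle 0-8 | P1 8-9 | P2 9-10 | P3 10-14 | P6 14-15 | P7 15-17 | P6 17-19 | P4 19-22 | P2 22-26 | P5 26-30 |
Completion: P1=9  P2=26  P3=14  P4=22  P5=30  P6=19  P7=17
Turnaround (C−A): P1=1  P2=17  P3=4  P4=11  P5=17  P6=6  P7=2
Waiting times: P1=0, P2=12, P3=0, P4=8, P5=13, P6=3, P7=0
Average waiting = (0+12+0+8+13+3+0) / 7 = 36/7 = 5.14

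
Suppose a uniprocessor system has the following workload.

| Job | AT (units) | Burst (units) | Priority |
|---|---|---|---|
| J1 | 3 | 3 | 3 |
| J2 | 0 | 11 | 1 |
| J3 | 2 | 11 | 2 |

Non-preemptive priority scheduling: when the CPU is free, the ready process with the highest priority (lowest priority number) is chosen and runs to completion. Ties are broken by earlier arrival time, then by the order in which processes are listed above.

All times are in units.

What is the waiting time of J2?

0

Timeline: | J2 0-11 | J3 11-22 | J1 22-25 |
Completion: J1=25  J2=11  J3=22
Turnaround (C−A): J1=22  J2=11  J3=20
Waiting(J2) = turnaround − burst = 11 − 11 = 0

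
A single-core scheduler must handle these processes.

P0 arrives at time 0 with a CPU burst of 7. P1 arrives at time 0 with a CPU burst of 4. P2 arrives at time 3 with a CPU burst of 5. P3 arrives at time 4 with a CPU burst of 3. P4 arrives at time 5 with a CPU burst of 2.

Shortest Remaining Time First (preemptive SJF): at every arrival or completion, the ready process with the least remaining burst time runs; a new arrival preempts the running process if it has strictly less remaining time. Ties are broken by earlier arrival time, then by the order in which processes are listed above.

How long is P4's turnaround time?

4

Gantt: | P1 0-4 | P3 4-7 | P4 7-9 | P2 9-14 | P0 14-21 |
Completion: P0=21  P1=4  P2=14  P3=7  P4=9
Turnaround (C−A): P0=21  P1=4  P2=11  P3=3  P4=4
Turnaround(P4) = completion − arrival = 9 − 5 = 4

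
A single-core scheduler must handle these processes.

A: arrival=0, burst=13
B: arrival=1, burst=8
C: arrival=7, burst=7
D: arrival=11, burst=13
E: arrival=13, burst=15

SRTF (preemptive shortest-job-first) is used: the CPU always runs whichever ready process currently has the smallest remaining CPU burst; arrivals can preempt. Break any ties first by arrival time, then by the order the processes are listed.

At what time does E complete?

56

Gantt: | A 0-1 | B 1-9 | C 9-16 | A 16-28 | D 28-41 | E 41-56 |
Completion: A=28  B=9  C=16  D=41  E=56
Turnaround (C−A): A=28  B=8  C=9  D=30  E=43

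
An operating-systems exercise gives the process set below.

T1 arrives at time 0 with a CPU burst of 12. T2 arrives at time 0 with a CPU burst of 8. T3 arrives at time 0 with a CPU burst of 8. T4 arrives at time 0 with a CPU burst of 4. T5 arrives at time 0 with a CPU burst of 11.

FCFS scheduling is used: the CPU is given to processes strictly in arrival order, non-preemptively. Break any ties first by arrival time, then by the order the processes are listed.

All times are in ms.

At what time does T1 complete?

12

Schedule: | T1 0-12 | T2 12-20 | T3 20-28 | T4 28-32 | T5 32-43 |
Completion: T1=12  T2=20  T3=28  T4=32  T5=43
Turnaround (C−A): T1=12  T2=20  T3=28  T4=32  T5=43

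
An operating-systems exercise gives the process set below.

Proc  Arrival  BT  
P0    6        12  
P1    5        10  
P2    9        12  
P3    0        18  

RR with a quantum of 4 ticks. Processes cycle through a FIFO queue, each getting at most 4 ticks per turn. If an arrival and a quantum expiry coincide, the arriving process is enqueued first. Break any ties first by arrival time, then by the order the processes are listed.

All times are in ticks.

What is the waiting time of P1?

Gantt: | P3 0-8 | P1 8-12 | P0 12-16 | P3 16-20 | P2 20-24 | P1 24-28 | P0 28-32 | P3 32-36 | P2 36-40 | P1 40-42 | P0 42-46 | P3 46-48 | P2 48-52 |
Completion: P0=46  P1=42  P2=52  P3=48
Turnaround (C−A): P0=40  P1=37  P2=43  P3=48
Waiting(P1) = turnaround − burst = 37 − 10 = 27

27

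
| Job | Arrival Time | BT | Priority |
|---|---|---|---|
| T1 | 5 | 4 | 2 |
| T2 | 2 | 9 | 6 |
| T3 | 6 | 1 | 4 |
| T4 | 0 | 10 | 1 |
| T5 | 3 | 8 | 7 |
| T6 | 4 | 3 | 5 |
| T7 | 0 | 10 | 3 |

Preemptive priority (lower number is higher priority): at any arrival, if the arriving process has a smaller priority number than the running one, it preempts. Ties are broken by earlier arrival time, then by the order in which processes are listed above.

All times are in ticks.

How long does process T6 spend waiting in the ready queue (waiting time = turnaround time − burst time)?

21

Gantt: | T4 0-10 | T1 10-14 | T7 14-24 | T3 24-25 | T6 25-28 | T2 28-37 | T5 37-45 |
Completion: T1=14  T2=37  T3=25  T4=10  T5=45  T6=28  T7=24
Waiting(T6) = turnaround − burst = 24 − 3 = 21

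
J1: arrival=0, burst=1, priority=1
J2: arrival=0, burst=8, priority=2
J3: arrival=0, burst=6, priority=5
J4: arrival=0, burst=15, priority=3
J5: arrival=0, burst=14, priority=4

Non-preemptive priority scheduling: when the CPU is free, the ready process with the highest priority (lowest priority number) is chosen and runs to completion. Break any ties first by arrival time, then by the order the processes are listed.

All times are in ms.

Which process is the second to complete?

Timeline: | J1 0-1 | J2 1-9 | J4 9-24 | J5 24-38 | J3 38-44 |
Completion: J1=1  J2=9  J3=44  J4=24  J5=38
Finish order: J1 → J2 → J4 → J5 → J3

J2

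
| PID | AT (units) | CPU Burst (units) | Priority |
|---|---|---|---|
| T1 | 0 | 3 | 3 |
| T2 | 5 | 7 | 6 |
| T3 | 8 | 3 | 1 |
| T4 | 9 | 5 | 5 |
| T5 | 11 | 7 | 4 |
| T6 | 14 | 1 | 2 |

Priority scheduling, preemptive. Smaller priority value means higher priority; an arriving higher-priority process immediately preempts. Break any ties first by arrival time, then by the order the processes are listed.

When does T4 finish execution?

24

Gantt: | T1 0-3 | idle 3-5 | T2 5-8 | T3 8-11 | T5 11-14 | T6 14-15 | T5 15-19 | T4 19-24 | T2 24-28 |
Completion: T1=3  T2=28  T3=11  T4=24  T5=19  T6=15
Turnaround (C−A): T1=3  T2=23  T3=3  T4=15  T5=8  T6=1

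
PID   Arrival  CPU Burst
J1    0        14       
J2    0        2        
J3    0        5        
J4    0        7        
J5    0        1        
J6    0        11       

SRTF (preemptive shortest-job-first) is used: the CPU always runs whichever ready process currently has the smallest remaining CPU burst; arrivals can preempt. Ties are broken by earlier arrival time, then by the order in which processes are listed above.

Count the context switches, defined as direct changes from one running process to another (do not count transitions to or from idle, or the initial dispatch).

Timeline: | J5 0-1 | J2 1-3 | J3 3-8 | J4 8-15 | J6 15-26 | J1 26-40 |
Completion: J1=40  J2=3  J3=8  J4=15  J5=1  J6=26

5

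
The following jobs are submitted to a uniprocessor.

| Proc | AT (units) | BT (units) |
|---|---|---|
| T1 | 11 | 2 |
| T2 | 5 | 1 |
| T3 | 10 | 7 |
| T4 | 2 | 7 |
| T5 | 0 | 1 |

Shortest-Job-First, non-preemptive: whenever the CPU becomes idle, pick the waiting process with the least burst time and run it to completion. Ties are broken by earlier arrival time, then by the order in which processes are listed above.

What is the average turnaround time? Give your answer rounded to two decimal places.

5.60

Gantt: | T5 0-1 | idle 1-2 | T4 2-9 | T2 9-10 | T3 10-17 | T1 17-19 |
Completion: T1=19  T2=10  T3=17  T4=9  T5=1
Turnaround (C−A): T1=8  T2=5  T3=7  T4=7  T5=1
Turnaround times: T1=8, T2=5, T3=7, T4=7, T5=1
Average turnaround = (8+5+7+7+1) / 5 = 28/5 = 5.60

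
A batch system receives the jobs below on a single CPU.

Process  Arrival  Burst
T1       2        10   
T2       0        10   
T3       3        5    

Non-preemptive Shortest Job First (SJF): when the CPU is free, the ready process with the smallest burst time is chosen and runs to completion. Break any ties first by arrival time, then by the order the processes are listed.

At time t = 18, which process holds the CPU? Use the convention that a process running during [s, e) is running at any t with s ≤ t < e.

T1

Schedule: | T2 0-10 | T3 10-15 | T1 15-25 |
Completion: T1=25  T2=10  T3=15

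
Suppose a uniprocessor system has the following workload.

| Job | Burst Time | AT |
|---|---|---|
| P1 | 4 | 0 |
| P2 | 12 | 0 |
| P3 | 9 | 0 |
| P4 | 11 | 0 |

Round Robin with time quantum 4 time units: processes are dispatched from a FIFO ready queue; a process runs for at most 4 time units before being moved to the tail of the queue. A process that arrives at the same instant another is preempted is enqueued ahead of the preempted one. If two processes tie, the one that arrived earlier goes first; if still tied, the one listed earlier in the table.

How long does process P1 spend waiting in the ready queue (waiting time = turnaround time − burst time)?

Timeline: | P1 0-4 | P2 4-8 | P3 8-12 | P4 12-16 | P2 16-20 | P3 20-24 | P4 24-28 | P2 28-32 | P3 32-33 | P4 33-36 |
Completion: P1=4  P2=32  P3=33  P4=36
Turnaround (C−A): P1=4  P2=32  P3=33  P4=36
Waiting(P1) = turnaround − burst = 4 − 4 = 0

0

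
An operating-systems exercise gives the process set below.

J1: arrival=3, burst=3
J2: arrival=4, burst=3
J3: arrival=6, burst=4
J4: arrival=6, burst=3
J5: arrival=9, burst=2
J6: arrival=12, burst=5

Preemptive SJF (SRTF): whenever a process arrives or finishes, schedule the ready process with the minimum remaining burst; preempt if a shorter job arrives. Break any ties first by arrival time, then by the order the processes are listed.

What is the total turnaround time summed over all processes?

Gantt: | idle 0-3 | J1 3-6 | J2 6-9 | J5 9-11 | J4 11-14 | J3 14-18 | J6 18-23 |
Completion: J1=6  J2=9  J3=18  J4=14  J5=11  J6=23
Turnaround (C−A): J1=3  J2=5  J3=12  J4=8  J5=2  J6=11
Turnaround = completion − arrival: J1=3, J2=5, J3=12, J4=8, J5=2, J6=11
Total turnaround = 3 + 5 + 12 + 8 + 2 + 11 = 41

41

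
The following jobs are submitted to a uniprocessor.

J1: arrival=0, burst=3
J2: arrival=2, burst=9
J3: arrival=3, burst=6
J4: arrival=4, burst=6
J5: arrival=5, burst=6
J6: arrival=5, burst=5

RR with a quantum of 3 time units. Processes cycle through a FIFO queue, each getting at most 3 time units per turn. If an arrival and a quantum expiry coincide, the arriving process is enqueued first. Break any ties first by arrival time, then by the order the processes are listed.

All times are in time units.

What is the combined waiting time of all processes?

Schedule: | J1 0-3 | J2 3-6 | J3 6-9 | J4 9-12 | J5 12-15 | J6 15-18 | J2 18-21 | J3 21-24 | J4 24-27 | J5 27-30 | J6 30-32 | J2 32-35 |
Completion: J1=3  J2=35  J3=24  J4=27  J5=30  J6=32
Turnaround (C−A): J1=3  J2=33  J3=21  J4=23  J5=25  J6=27
Waiting = turnaround − burst: J1=0, J2=24, J3=15, J4=17, J5=19, J6=22
Total waiting = 0 + 24 + 15 + 17 + 19 + 22 = 97

97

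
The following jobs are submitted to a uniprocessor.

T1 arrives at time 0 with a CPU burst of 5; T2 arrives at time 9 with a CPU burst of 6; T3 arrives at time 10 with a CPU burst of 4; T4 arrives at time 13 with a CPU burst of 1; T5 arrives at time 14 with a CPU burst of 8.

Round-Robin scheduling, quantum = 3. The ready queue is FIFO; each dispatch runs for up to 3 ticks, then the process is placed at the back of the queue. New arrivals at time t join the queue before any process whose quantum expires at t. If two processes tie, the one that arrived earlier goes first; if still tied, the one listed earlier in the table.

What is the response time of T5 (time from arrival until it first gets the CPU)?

Gantt: | T1 0-5 | idle 5-9 | T2 9-12 | T3 12-15 | T2 15-18 | T4 18-19 | T5 19-22 | T3 22-23 | T5 23-28 |
Completion: T1=5  T2=18  T3=23  T4=19  T5=28
Turnaround (C−A): T1=5  T2=9  T3=13  T4=6  T5=14
Response(T5) = first start − arrival = 19 − 14 = 5

5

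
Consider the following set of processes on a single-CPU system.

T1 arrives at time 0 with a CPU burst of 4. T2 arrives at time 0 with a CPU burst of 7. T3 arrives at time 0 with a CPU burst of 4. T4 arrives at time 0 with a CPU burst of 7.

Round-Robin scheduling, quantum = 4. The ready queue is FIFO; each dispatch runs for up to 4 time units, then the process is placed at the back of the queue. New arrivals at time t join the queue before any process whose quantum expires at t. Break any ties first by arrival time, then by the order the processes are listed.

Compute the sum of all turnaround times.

57

Schedule: | T1 0-4 | T2 4-8 | T3 8-12 | T4 12-16 | T2 16-19 | T4 19-22 |
Completion: T1=4  T2=19  T3=12  T4=22
Turnaround = completion − arrival: T1=4, T2=19, T3=12, T4=22
Total turnaround = 4 + 19 + 12 + 22 = 57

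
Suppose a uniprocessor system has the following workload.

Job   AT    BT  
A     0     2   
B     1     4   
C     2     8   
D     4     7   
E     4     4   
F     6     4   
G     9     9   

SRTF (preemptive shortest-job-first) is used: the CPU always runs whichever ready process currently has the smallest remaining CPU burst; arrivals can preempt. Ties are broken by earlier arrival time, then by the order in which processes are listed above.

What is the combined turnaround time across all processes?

94

Timeline: | A 0-2 | B 2-6 | E 6-10 | F 10-14 | D 14-21 | C 21-29 | G 29-38 |
Completion: A=2  B=6  C=29  D=21  E=10  F=14  G=38
Turnaround (C−A): A=2  B=5  C=27  D=17  E=6  F=8  G=29
Turnaround = completion − arrival: A=2, B=5, C=27, D=17, E=6, F=8, G=29
Total turnaround = 2 + 5 + 27 + 17 + 6 + 8 + 29 = 94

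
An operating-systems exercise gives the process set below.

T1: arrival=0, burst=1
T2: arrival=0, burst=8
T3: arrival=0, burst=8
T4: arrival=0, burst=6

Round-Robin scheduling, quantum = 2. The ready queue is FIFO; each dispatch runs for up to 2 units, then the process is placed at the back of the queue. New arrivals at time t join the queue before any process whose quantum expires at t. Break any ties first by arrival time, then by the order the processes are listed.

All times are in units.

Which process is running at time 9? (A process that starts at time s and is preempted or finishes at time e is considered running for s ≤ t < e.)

Gantt: | T1 0-1 | T2 1-3 | T3 3-5 | T4 5-7 | T2 7-9 | T3 9-11 | T4 11-13 | T2 13-15 | T3 15-17 | T4 17-19 | T2 19-21 | T3 21-23 |
Completion: T1=1  T2=21  T3=23  T4=19

T3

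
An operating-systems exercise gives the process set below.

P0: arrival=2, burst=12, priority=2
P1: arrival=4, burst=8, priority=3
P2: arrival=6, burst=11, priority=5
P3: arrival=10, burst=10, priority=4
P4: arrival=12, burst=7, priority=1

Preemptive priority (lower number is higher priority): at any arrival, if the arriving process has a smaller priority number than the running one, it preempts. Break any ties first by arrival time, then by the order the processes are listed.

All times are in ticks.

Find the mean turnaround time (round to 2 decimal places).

Schedule: | idle 0-2 | P0 2-12 | P4 12-19 | P0 19-21 | P1 21-29 | P3 29-39 | P2 39-50 |
Completion: P0=21  P1=29  P2=50  P3=39  P4=19
Turnaround (C−A): P0=19  P1=25  P2=44  P3=29  P4=7
Turnaround times: P0=19, P1=25, P2=44, P3=29, P4=7
Average turnaround = (19+25+44+29+7) / 5 = 124/5 = 24.80

24.80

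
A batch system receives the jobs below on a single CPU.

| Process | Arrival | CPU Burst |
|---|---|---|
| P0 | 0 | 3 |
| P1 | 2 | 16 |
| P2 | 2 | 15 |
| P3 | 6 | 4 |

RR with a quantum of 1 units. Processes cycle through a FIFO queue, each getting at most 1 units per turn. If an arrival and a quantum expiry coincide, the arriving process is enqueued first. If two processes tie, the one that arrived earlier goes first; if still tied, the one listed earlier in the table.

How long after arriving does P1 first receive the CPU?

Schedule: | P0 0-2 | P1 2-3 | P2 3-4 | P0 4-5 | P1 5-6 | P2 6-7 | P3 7-8 | P1 8-9 | P2 9-10 | P3 10-11 | P1 11-12 | P2 12-13 | P3 13-14 | P1 14-15 | P2 15-16 | P3 16-17 | P1 17-18 | P2 18-19 | P1 19-20 | P2 20-21 | P1 21-22 | P2 22-23 | P1 23-24 | P2 24-25 | P1 25-26 | P2 26-27 | P1 27-28 | P2 28-29 | P1 29-30 | P2 30-31 | P1 31-32 | P2 32-33 | P1 33-34 | P2 34-35 | P1 35-36 | P2 36-37 | P1 37-38 |
Completion: P0=5  P1=38  P2=37  P3=17
Turnaround (C−A): P0=5  P1=36  P2=35  P3=11
Response(P1) = first start − arrival = 2 − 2 = 0

0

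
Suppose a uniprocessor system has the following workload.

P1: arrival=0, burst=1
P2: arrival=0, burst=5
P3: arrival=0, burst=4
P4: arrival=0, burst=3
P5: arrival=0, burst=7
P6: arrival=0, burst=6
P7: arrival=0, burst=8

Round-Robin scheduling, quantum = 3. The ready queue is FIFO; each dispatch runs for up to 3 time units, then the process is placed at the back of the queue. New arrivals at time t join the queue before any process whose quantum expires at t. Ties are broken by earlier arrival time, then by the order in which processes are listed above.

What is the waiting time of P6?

22

Gantt: | P1 0-1 | P2 1-4 | P3 4-7 | P4 7-10 | P5 10-13 | P6 13-16 | P7 16-19 | P2 19-21 | P3 21-22 | P5 22-25 | P6 25-28 | P7 28-31 | P5 31-32 | P7 32-34 |
Completion: P1=1  P2=21  P3=22  P4=10  P5=32  P6=28  P7=34
Turnaround (C−A): P1=1  P2=21  P3=22  P4=10  P5=32  P6=28  P7=34
Waiting(P6) = turnaround − burst = 28 − 6 = 22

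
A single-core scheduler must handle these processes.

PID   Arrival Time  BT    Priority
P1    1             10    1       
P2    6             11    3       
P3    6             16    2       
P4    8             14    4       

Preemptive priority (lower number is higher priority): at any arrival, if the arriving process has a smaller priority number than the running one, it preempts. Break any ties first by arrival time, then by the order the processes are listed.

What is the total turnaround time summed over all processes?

Schedule: | idle 0-1 | P1 1-11 | P3 11-27 | P2 27-38 | P4 38-52 |
Completion: P1=11  P2=38  P3=27  P4=52
Turnaround = completion − arrival: P1=10, P2=32, P3=21, P4=44
Total turnaround = 10 + 32 + 21 + 44 = 107

107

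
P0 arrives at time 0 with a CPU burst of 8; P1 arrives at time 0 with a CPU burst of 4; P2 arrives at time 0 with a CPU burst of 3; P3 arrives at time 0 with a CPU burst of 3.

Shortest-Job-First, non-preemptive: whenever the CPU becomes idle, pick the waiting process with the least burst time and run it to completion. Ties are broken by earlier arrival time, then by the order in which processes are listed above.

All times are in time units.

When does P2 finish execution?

Schedule: | P2 0-3 | P3 3-6 | P1 6-10 | P0 10-18 |
Completion: P0=18  P1=10  P2=3  P3=6
Turnaround (C−A): P0=18  P1=10  P2=3  P3=6

3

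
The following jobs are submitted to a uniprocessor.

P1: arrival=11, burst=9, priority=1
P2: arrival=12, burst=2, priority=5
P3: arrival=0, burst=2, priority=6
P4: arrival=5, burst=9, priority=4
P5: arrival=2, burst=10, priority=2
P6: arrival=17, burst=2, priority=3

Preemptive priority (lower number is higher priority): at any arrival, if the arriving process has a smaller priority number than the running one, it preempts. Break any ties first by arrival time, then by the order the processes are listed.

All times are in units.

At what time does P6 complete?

Timeline: | P3 0-2 | P5 2-11 | P1 11-20 | P5 20-21 | P6 21-23 | P4 23-32 | P2 32-34 |
Completion: P1=20  P2=34  P3=2  P4=32  P5=21  P6=23

23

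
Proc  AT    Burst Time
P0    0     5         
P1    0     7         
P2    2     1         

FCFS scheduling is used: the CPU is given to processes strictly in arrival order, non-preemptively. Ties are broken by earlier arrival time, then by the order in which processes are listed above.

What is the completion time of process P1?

Schedule: | P0 0-5 | P1 5-12 | P2 12-13 |
Completion: P0=5  P1=12  P2=13
Turnaround (C−A): P0=5  P1=12  P2=11

12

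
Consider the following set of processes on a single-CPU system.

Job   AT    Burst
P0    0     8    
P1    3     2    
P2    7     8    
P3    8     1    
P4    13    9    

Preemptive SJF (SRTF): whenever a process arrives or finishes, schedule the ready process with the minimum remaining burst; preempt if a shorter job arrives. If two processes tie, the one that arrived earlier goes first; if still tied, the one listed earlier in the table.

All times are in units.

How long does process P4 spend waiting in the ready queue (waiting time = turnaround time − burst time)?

6

Schedule: | P0 0-3 | P1 3-5 | P0 5-8 | P3 8-9 | P0 9-11 | P2 11-19 | P4 19-28 |
Completion: P0=11  P1=5  P2=19  P3=9  P4=28
Turnaround (C−A): P0=11  P1=2  P2=12  P3=1  P4=15
Waiting(P4) = turnaround − burst = 15 − 9 = 6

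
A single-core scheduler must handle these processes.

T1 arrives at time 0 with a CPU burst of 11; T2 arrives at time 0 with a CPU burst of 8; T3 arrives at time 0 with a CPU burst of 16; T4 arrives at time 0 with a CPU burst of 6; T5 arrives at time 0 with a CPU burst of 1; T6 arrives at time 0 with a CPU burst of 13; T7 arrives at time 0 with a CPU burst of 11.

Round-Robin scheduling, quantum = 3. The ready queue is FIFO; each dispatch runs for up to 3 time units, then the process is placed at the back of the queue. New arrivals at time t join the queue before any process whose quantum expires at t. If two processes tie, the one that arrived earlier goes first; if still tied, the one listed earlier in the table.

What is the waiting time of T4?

25

Schedule: | T1 0-3 | T2 3-6 | T3 6-9 | T4 9-12 | T5 12-13 | T6 13-16 | T7 16-19 | T1 19-22 | T2 22-25 | T3 25-28 | T4 28-31 | T6 31-34 | T7 34-37 | T1 37-40 | T2 40-42 | T3 42-45 | T6 45-48 | T7 48-51 | T1 51-53 | T3 53-56 | T6 56-59 | T7 59-61 | T3 61-64 | T6 64-65 | T3 65-66 |
Completion: T1=53  T2=42  T3=66  T4=31  T5=13  T6=65  T7=61
Turnaround (C−A): T1=53  T2=42  T3=66  T4=31  T5=13  T6=65  T7=61
Waiting(T4) = turnaround − burst = 31 − 6 = 25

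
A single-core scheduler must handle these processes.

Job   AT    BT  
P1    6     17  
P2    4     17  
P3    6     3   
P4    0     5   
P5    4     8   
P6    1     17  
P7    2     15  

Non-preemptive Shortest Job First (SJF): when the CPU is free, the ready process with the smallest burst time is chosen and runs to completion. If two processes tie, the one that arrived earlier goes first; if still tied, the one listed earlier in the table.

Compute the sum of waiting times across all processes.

155

Timeline: | P4 0-5 | P5 5-13 | P3 13-16 | P7 16-31 | P6 31-48 | P2 48-65 | P1 65-82 |
Completion: P1=82  P2=65  P3=16  P4=5  P5=13  P6=48  P7=31
Turnaround (C−A): P1=76  P2=61  P3=10  P4=5  P5=9  P6=47  P7=29
Waiting = turnaround − burst: P1=59, P2=44, P3=7, P4=0, P5=1, P6=30, P7=14
Total waiting = 59 + 44 + 7 + 0 + 1 + 30 + 14 = 155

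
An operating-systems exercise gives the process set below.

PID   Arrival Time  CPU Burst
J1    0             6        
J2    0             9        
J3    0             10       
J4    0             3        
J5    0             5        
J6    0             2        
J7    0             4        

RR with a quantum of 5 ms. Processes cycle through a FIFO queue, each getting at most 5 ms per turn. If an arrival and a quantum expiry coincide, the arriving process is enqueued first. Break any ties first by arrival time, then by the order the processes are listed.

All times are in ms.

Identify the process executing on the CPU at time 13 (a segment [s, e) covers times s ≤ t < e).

Timeline: | J1 0-5 | J2 5-10 | J3 10-15 | J4 15-18 | J5 18-23 | J6 23-25 | J7 25-29 | J1 29-30 | J2 30-34 | J3 34-39 |
Completion: J1=30  J2=34  J3=39  J4=18  J5=23  J6=25  J7=29

J3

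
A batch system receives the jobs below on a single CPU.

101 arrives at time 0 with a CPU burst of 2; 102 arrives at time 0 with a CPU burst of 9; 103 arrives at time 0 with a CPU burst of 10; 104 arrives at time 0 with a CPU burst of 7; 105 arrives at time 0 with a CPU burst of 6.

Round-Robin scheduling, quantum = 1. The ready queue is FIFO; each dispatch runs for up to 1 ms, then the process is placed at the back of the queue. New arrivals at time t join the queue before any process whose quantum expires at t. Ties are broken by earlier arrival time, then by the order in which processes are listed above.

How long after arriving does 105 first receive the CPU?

4

Gantt: | 101 0-1 | 102 1-2 | 103 2-3 | 104 3-4 | 105 4-5 | 101 5-6 | 102 6-7 | 103 7-8 | 104 8-9 | 105 9-10 | 102 10-11 | 103 11-12 | 104 12-13 | 105 13-14 | 102 14-15 | 103 15-16 | 104 16-17 | 105 17-18 | 102 18-19 | 103 19-20 | 104 20-21 | 105 21-22 | 102 22-23 | 103 23-24 | 104 24-25 | 105 25-26 | 102 26-27 | 103 27-28 | 104 28-29 | 102 29-30 | 103 30-31 | 102 31-32 | 103 32-34 |
Completion: 101=6  102=32  103=34  104=29  105=26
Response(105) = first start − arrival = 4 − 0 = 4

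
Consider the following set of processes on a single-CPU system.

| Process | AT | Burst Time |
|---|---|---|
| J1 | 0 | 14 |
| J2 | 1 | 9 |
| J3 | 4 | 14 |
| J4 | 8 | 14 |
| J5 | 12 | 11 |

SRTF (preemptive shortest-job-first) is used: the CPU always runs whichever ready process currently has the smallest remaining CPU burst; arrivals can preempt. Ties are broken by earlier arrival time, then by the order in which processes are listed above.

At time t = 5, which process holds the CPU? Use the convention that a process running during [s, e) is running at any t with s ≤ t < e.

J2

Gantt: | J1 0-1 | J2 1-10 | J1 10-23 | J5 23-34 | J3 34-48 | J4 48-62 |
Completion: J1=23  J2=10  J3=48  J4=62  J5=34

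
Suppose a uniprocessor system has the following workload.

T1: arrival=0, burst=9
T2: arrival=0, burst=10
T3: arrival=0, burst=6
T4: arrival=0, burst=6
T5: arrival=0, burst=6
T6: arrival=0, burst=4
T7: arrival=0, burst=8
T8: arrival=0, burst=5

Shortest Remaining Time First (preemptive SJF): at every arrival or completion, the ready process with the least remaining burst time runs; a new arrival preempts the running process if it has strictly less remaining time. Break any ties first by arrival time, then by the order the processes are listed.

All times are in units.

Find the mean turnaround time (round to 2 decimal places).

Schedule: | T6 0-4 | T8 4-9 | T3 9-15 | T4 15-21 | T5 21-27 | T7 27-35 | T1 35-44 | T2 44-54 |
Completion: T1=44  T2=54  T3=15  T4=21  T5=27  T6=4  T7=35  T8=9
Turnaround (C−A): T1=44  T2=54  T3=15  T4=21  T5=27  T6=4  T7=35  T8=9
Turnaround times: T1=44, T2=54, T3=15, T4=21, T5=27, T6=4, T7=35, T8=9
Average turnaround = (44+54+15+21+27+4+35+9) / 8 = 209/8 = 26.13

26.13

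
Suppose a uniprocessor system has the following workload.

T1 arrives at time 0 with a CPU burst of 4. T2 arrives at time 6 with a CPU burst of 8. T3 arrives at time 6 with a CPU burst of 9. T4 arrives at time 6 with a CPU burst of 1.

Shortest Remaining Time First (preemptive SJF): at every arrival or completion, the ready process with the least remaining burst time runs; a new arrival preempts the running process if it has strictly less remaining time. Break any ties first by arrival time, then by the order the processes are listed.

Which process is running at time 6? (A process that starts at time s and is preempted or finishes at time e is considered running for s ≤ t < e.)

T4

Gantt: | T1 0-4 | idle 4-6 | T4 6-7 | T2 7-15 | T3 15-24 |
Completion: T1=4  T2=15  T3=24  T4=7
Turnaround (C−A): T1=4  T2=9  T3=18  T4=1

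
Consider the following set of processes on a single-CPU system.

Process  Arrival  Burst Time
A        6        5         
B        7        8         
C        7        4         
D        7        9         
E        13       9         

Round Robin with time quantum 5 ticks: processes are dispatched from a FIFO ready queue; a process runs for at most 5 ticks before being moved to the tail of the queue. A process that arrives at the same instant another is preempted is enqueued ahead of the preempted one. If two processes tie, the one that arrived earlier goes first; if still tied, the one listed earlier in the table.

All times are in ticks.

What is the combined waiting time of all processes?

67

Gantt: | idle 0-6 | A 6-11 | B 11-16 | C 16-20 | D 20-25 | E 25-30 | B 30-33 | D 33-37 | E 37-41 |
Completion: A=11  B=33  C=20  D=37  E=41
Turnaround (C−A): A=5  B=26  C=13  D=30  E=28
Waiting = turnaround − burst: A=0, B=18, C=9, D=21, E=19
Total waiting = 0 + 18 + 9 + 21 + 19 = 67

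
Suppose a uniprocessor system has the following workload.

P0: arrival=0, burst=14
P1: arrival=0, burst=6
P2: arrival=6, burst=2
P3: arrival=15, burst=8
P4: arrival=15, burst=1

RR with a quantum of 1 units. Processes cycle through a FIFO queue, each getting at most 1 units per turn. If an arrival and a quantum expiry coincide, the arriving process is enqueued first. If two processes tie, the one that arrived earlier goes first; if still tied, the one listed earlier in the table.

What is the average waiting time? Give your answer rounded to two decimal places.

7.20

Timeline: | P0 0-1 | P1 1-2 | P0 2-3 | P1 3-4 | P0 4-5 | P1 5-6 | P0 6-7 | P2 7-8 | P1 8-9 | P0 9-10 | P2 10-11 | P1 11-12 | P0 12-13 | P1 13-14 | P0 14-15 | P3 15-16 | P4 16-17 | P0 17-18 | P3 18-19 | P0 19-20 | P3 20-21 | P0 21-22 | P3 22-23 | P0 23-24 | P3 24-25 | P0 25-26 | P3 26-27 | P0 27-28 | P3 28-29 | P0 29-30 | P3 30-31 |
Completion: P0=30  P1=14  P2=11  P3=31  P4=17
Waiting times: P0=16, P1=8, P2=3, P3=8, P4=1
Average waiting = (16+8+3+8+1) / 5 = 36/5 = 7.20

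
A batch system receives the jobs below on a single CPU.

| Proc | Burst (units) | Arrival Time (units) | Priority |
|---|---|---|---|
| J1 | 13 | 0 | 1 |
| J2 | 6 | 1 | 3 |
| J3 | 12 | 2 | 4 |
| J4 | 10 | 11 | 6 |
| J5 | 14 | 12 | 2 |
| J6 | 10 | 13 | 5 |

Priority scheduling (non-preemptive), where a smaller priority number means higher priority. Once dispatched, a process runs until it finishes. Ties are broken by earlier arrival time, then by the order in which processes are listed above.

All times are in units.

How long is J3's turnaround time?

43

Timeline: | J1 0-13 | J5 13-27 | J2 27-33 | J3 33-45 | J6 45-55 | J4 55-65 |
Completion: J1=13  J2=33  J3=45  J4=65  J5=27  J6=55
Turnaround(J3) = completion − arrival = 45 − 2 = 43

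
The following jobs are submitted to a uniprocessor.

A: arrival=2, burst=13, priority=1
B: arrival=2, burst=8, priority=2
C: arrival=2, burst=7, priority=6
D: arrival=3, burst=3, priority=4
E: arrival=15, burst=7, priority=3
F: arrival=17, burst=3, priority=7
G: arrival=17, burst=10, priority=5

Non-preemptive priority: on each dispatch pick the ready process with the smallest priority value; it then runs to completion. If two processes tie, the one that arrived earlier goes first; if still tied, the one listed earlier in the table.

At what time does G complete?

Gantt: | idle 0-2 | A 2-15 | B 15-23 | E 23-30 | D 30-33 | G 33-43 | C 43-50 | F 50-53 |
Completion: A=15  B=23  C=50  D=33  E=30  F=53  G=43
Turnaround (C−A): A=13  B=21  C=48  D=30  E=15  F=36  G=26

43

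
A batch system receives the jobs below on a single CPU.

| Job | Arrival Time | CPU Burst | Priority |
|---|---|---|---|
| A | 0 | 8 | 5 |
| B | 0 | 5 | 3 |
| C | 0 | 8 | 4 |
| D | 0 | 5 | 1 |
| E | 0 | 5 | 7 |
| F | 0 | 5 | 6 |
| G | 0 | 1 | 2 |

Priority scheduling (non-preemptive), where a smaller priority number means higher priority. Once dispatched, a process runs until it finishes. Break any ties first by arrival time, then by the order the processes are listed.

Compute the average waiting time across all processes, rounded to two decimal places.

14.29

Schedule: | D 0-5 | G 5-6 | B 6-11 | C 11-19 | A 19-27 | F 27-32 | E 32-37 |
Completion: A=27  B=11  C=19  D=5  E=37  F=32  G=6
Waiting times: A=19, B=6, C=11, D=0, E=32, F=27, G=5
Average waiting = (19+6+11+0+32+27+5) / 7 = 100/7 = 14.29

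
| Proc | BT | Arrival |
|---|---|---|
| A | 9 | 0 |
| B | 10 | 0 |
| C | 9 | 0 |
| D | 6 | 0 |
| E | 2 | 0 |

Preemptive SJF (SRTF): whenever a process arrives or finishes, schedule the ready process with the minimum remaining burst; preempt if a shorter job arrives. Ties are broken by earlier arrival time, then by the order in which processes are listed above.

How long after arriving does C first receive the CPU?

17

Gantt: | E 0-2 | D 2-8 | A 8-17 | C 17-26 | B 26-36 |
Completion: A=17  B=36  C=26  D=8  E=2
Response(C) = first start − arrival = 17 − 0 = 17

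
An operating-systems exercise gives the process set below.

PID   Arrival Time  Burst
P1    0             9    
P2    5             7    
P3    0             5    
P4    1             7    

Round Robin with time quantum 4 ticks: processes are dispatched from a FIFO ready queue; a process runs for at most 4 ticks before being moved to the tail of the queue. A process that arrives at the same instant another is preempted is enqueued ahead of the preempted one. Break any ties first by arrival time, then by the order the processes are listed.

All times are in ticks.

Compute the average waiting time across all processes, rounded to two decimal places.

Schedule: | P1 0-4 | P3 4-8 | P4 8-12 | P1 12-16 | P2 16-20 | P3 20-21 | P4 21-24 | P1 24-25 | P2 25-28 |
Completion: P1=25  P2=28  P3=21  P4=24
Turnaround (C−A): P1=25  P2=23  P3=21  P4=23
Waiting times: P1=16, P2=16, P3=16, P4=16
Average waiting = (16+16+16+16) / 4 = 64/4 = 16.00

16.00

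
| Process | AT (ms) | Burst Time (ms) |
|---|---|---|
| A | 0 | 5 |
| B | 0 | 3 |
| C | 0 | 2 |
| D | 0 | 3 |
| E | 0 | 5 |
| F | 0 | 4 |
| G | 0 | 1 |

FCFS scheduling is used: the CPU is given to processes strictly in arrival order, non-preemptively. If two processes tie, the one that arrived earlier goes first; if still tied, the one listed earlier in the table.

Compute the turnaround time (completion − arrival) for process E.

Schedule: | A 0-5 | B 5-8 | C 8-10 | D 10-13 | E 13-18 | F 18-22 | G 22-23 |
Completion: A=5  B=8  C=10  D=13  E=18  F=22  G=23
Turnaround (C−A): A=5  B=8  C=10  D=13  E=18  F=22  G=23
Turnaround(E) = completion − arrival = 18 − 0 = 18

18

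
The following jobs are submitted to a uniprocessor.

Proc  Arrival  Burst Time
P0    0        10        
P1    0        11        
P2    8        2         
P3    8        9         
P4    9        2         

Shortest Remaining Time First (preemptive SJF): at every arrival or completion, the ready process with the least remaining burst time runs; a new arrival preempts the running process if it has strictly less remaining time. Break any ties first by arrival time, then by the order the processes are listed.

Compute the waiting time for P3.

Schedule: | P0 0-10 | P2 10-12 | P4 12-14 | P3 14-23 | P1 23-34 |
Completion: P0=10  P1=34  P2=12  P3=23  P4=14
Waiting(P3) = turnaround − burst = 15 − 9 = 6

6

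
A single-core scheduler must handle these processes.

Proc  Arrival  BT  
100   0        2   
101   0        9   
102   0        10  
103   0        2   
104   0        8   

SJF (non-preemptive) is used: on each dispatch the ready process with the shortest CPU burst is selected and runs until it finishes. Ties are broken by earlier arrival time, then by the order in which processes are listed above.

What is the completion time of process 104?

Schedule: | 100 0-2 | 103 2-4 | 104 4-12 | 101 12-21 | 102 21-31 |
Completion: 100=2  101=21  102=31  103=4  104=12
Turnaround (C−A): 100=2  101=21  102=31  103=4  104=12

12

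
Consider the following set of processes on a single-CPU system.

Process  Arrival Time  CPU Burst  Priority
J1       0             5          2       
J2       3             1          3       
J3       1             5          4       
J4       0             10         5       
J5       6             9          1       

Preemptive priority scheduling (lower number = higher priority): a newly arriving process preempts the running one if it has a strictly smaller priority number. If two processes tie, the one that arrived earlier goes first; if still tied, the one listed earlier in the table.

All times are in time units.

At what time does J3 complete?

Schedule: | J1 0-5 | J2 5-6 | J5 6-15 | J3 15-20 | J4 20-30 |
Completion: J1=5  J2=6  J3=20  J4=30  J5=15

20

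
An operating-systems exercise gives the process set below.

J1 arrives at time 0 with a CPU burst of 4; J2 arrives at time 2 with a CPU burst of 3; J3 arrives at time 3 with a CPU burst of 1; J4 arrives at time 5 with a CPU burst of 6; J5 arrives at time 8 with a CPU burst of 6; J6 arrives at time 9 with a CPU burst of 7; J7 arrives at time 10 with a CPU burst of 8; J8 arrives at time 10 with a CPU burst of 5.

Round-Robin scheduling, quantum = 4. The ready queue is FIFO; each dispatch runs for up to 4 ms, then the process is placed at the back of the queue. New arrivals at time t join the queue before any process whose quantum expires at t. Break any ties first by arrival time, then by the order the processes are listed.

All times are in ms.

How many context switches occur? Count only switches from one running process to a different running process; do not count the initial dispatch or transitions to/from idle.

12

Timeline: | J1 0-4 | J2 4-7 | J3 7-8 | J4 8-12 | J5 12-16 | J6 16-20 | J7 20-24 | J8 24-28 | J4 28-30 | J5 30-32 | J6 32-35 | J7 35-39 | J8 39-40 |
Completion: J1=4  J2=7  J3=8  J4=30  J5=32  J6=35  J7=39  J8=40
Turnaround (C−A): J1=4  J2=5  J3=5  J4=25  J5=24  J6=26  J7=29  J8=30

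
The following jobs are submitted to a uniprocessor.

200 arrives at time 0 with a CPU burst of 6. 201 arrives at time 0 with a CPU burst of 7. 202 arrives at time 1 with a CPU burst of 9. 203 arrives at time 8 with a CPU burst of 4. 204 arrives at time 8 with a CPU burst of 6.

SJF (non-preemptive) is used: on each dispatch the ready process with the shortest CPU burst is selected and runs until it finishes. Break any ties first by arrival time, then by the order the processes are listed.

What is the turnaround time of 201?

Gantt: | 200 0-6 | 201 6-13 | 203 13-17 | 204 17-23 | 202 23-32 |
Completion: 200=6  201=13  202=32  203=17  204=23
Turnaround (C−A): 200=6  201=13  202=31  203=9  204=15
Turnaround(201) = completion − arrival = 13 − 0 = 13

13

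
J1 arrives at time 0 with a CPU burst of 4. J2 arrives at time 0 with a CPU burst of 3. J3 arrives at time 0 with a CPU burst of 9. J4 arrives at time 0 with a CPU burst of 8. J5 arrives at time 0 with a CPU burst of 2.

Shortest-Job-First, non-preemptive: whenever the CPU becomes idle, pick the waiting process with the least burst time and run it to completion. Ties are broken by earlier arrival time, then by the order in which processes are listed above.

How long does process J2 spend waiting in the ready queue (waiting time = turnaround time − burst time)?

Gantt: | J5 0-2 | J2 2-5 | J1 5-9 | J4 9-17 | J3 17-26 |
Completion: J1=9  J2=5  J3=26  J4=17  J5=2
Turnaround (C−A): J1=9  J2=5  J3=26  J4=17  J5=2
Waiting(J2) = turnaround − burst = 5 − 3 = 2

2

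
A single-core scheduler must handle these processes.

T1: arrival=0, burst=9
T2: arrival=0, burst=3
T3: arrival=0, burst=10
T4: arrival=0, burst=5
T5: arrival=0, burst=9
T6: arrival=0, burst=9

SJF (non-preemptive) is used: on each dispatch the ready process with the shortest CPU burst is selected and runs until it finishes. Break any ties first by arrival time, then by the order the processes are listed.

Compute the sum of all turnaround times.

134

Timeline: | T2 0-3 | T4 3-8 | T1 8-17 | T5 17-26 | T6 26-35 | T3 35-45 |
Completion: T1=17  T2=3  T3=45  T4=8  T5=26  T6=35
Turnaround = completion − arrival: T1=17, T2=3, T3=45, T4=8, T5=26, T6=35
Total turnaround = 17 + 3 + 45 + 8 + 26 + 35 = 134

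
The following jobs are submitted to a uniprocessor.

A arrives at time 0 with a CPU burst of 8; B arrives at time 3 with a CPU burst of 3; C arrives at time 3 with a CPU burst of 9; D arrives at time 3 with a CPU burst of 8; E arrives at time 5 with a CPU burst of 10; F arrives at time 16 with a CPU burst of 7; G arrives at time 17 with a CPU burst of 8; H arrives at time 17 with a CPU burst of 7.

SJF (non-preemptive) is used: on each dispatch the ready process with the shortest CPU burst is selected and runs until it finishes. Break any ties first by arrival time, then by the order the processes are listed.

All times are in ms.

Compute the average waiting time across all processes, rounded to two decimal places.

Gantt: | A 0-8 | B 8-11 | D 11-19 | F 19-26 | H 26-33 | G 33-41 | C 41-50 | E 50-60 |
Completion: A=8  B=11  C=50  D=19  E=60  F=26  G=41  H=33
Waiting times: A=0, B=5, C=38, D=8, E=45, F=3, G=16, H=9
Average waiting = (0+5+38+8+45+3+16+9) / 8 = 124/8 = 15.50

15.50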